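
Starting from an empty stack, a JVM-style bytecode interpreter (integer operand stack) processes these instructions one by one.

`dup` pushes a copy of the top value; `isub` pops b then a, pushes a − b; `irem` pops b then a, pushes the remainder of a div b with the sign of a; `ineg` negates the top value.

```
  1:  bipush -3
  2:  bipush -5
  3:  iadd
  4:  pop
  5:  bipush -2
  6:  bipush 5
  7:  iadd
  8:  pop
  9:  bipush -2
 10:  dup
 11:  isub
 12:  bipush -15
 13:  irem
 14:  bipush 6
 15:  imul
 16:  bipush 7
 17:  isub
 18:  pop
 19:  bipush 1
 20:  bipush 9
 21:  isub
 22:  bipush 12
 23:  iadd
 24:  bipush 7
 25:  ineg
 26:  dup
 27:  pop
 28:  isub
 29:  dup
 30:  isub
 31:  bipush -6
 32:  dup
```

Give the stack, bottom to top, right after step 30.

[0]

bipush -3  -> [-3]
bipush -5  -> [-3, -5]
iadd       -> [-8]
pop        -> []
bipush -2  -> [-2]
bipush 5   -> [-2, 5]
iadd       -> [3]
pop        -> []
bipush -2  -> [-2]
dup        -> [-2, -2]
isub       -> [0]
bipush -15 -> [0, -15]
irem       -> [0]
bipush 6   -> [0, 6]
imul       -> [0]
bipush 7   -> [0, 7]
isub       -> [-7]
pop        -> []
bipush 1   -> [1]
bipush 9   -> [1, 9]
isub       -> [-8]
bipush 12  -> [-8, 12]
iadd       -> [4]
bipush 7   -> [4, 7]
ineg       -> [4, -7]
dup        -> [4, -7, -7]
pop        -> [4, -7]
isub       -> [11]
dup        -> [11, 11]
isub       -> [0]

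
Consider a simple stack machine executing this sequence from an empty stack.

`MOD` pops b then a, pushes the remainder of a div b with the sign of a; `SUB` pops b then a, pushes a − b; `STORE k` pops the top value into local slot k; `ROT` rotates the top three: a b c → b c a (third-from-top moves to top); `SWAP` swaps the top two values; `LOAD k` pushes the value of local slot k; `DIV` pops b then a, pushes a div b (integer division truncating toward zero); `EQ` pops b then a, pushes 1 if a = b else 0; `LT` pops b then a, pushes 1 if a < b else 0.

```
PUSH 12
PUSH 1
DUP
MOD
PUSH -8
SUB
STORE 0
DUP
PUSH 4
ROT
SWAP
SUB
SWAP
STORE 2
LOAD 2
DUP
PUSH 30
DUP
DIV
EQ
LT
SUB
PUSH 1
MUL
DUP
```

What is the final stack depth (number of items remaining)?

PUSH 12 -> [12]
PUSH 1  -> [12, 1]
DUP     -> [12, 1, 1]
MOD     -> [12, 0]
PUSH -8 -> [12, 0, -8]
SUB     -> [12, 8]
STORE 0 -> [12]
DUP     -> [12, 12]
PUSH 4  -> [12, 12, 4]
ROT     -> [12, 4, 12]
SWAP    -> [12, 12, 4]
SUB     -> [12, 8]
SWAP    -> [8, 12]
STORE 2 -> [8]
LOAD 2  -> [8, 12]
DUP     -> [8, 12, 12]
PUSH 30 -> [8, 12, 12, 30]
DUP     -> [8, 12, 12, 30, 30]
DIV     -> [8, 12, 12, 1]
EQ      -> [8, 12, 0]
LT      -> [8, 0]
SUB     -> [8]
PUSH 1  -> [8, 1]
MUL     -> [8]
DUP     -> [8, 8]

2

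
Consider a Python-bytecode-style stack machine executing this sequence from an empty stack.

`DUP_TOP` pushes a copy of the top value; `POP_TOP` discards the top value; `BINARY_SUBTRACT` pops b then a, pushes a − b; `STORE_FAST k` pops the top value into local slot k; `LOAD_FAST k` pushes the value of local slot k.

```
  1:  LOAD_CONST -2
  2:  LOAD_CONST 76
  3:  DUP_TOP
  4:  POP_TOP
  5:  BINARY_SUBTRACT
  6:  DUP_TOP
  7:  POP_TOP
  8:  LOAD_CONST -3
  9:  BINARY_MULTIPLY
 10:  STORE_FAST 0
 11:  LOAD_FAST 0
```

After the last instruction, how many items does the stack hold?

1

LOAD_CONST -2    -2
LOAD_CONST 76    -2 76
DUP_TOP          -2 76 76
POP_TOP          -2 76
BINARY_SUBTRACT  -78
DUP_TOP          -78 -78
POP_TOP          -78
LOAD_CONST -3    -78 -3
BINARY_MULTIPLY  234
STORE_FAST 0     (empty)
LOAD_FAST 0      234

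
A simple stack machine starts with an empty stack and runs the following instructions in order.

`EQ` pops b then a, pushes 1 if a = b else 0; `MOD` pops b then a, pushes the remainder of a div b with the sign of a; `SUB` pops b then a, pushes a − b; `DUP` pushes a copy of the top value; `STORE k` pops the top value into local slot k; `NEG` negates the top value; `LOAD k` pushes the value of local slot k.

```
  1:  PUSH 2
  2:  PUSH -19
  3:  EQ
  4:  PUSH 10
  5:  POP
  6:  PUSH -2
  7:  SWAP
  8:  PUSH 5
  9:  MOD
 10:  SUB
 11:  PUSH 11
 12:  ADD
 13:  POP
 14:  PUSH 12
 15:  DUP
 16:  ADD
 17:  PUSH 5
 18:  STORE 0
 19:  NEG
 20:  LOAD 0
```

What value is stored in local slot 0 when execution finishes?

PUSH 2    2
PUSH -19  2 -19
EQ        0
PUSH 10   0 10
POP       0
PUSH -2   0 -2
SWAP      -2 0
PUSH 5    -2 0 5
MOD       -2 0
SUB       -2
PUSH 11   -2 11
ADD       9
POP       (empty)
PUSH 12   12
DUP       12 12
ADD       24
PUSH 5    24 5
STORE 0   24
NEG       -24
LOAD 0    -24 5

5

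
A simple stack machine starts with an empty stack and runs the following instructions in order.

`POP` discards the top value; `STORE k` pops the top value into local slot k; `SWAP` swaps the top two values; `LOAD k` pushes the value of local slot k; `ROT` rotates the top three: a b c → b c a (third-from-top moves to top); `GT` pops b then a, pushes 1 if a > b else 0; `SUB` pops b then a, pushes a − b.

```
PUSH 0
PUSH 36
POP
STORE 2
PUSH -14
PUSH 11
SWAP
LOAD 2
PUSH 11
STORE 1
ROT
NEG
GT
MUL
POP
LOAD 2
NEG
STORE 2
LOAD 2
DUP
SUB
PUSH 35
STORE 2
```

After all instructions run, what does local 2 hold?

35

PUSH 0   : 0
PUSH 36  : 0 36
POP      : 0
STORE 2  : (empty)
PUSH -14 : -14
PUSH 11  : -14 11
SWAP     : 11 -14
LOAD 2   : 11 -14 0
PUSH 11  : 11 -14 0 11
STORE 1  : 11 -14 0
ROT      : -14 0 11
NEG      : -14 0 -11
GT       : -14 1
MUL      : -14
POP      : (empty)
LOAD 2   : 0
NEG      : 0
STORE 2  : (empty)
LOAD 2   : 0
DUP      : 0 0
SUB      : 0
PUSH 35  : 0 35
STORE 2  : 0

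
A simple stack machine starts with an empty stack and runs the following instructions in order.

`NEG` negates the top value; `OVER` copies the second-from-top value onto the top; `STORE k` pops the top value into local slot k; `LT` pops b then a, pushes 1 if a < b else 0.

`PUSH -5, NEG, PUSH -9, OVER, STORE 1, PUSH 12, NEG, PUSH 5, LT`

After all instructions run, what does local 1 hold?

PUSH -5 → -5
NEG     → 5
PUSH -9 → 5 -9
OVER    → 5 -9 5
STORE 1 → 5 -9
PUSH 12 → 5 -9 12
NEG     → 5 -9 -12
PUSH 5  → 5 -9 -12 5
LT      → 5 -9 1

5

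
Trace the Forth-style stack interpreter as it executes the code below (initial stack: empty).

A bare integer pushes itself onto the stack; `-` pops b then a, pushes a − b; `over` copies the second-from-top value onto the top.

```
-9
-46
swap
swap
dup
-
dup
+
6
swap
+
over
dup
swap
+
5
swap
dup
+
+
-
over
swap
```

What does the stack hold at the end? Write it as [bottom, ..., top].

-9    [-9]
-46   [-9, -46]
swap  [-46, -9]
swap  [-9, -46]
dup   [-9, -46, -46]
-     [-9, 0]
dup   [-9, 0, 0]
+     [-9, 0]
6     [-9, 0, 6]
swap  [-9, 6, 0]
+     [-9, 6]
over  [-9, 6, -9]
dup   [-9, 6, -9, -9]
swap  [-9, 6, -9, -9]
+     [-9, 6, -18]
5     [-9, 6, -18, 5]
swap  [-9, 6, 5, -18]
dup   [-9, 6, 5, -18, -18]
+     [-9, 6, 5, -36]
+     [-9, 6, -31]
-     [-9, 37]
over  [-9, 37, -9]
swap  [-9, -9, 37]

[-9, -9, 37]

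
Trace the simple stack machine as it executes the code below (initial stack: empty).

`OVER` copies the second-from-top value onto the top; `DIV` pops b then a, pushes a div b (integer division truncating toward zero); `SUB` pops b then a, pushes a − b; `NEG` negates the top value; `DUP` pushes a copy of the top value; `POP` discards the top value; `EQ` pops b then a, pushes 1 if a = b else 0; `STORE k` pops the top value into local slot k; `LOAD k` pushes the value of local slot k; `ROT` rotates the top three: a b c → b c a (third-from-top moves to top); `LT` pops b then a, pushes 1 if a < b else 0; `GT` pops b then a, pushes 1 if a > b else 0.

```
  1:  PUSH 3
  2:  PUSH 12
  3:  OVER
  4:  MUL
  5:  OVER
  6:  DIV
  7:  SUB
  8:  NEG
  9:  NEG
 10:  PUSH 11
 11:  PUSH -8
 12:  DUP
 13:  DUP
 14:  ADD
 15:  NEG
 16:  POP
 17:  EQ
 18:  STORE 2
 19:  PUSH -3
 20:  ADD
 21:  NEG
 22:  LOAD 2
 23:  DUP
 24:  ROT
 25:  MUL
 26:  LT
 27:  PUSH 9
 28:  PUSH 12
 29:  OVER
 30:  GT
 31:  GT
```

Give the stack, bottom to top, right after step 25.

PUSH 3  : 3
PUSH 12 : 3 12
OVER    : 3 12 3
MUL     : 3 36
OVER    : 3 36 3
DIV     : 3 12
SUB     : -9
NEG     : 9
NEG     : -9
PUSH 11 : -9 11
PUSH -8 : -9 11 -8
DUP     : -9 11 -8 -8
DUP     : -9 11 -8 -8 -8
ADD     : -9 11 -8 -16
NEG     : -9 11 -8 16
POP     : -9 11 -8
EQ      : -9 0
STORE 2 : -9
PUSH -3 : -9 -3
ADD     : -12
NEG     : 12
LOAD 2  : 12 0
DUP     : 12 0 0
ROT     : 0 0 12
MUL     : 0 0

[0, 0]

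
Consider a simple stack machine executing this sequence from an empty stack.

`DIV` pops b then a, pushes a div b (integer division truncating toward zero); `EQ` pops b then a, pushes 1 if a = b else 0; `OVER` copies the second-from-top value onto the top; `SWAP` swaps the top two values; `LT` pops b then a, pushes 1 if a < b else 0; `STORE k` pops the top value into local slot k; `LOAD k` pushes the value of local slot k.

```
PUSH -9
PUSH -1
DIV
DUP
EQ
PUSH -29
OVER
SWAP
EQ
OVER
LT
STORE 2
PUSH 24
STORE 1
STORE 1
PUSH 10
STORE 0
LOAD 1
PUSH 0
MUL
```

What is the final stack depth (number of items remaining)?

PUSH -9  : -9
PUSH -1  : -9 -1
DIV      : 9
DUP      : 9 9
EQ       : 1
PUSH -29 : 1 -29
OVER     : 1 -29 1
SWAP     : 1 1 -29
EQ       : 1 0
OVER     : 1 0 1
LT       : 1 1
STORE 2  : 1
PUSH 24  : 1 24
STORE 1  : 1
STORE 1  : (empty)
PUSH 10  : 10
STORE 0  : (empty)
LOAD 1   : 1
PUSH 0   : 1 0
MUL      : 0

1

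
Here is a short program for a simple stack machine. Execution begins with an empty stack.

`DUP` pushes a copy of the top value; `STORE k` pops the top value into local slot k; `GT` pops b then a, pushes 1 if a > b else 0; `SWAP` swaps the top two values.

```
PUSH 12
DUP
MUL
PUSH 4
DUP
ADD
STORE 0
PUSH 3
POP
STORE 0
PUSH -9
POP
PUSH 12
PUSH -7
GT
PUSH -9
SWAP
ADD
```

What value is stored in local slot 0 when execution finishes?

PUSH 12 : 12
DUP     : 12 12
MUL     : 144
PUSH 4  : 144 4
DUP     : 144 4 4
ADD     : 144 8
STORE 0 : 144
PUSH 3  : 144 3
POP     : 144
STORE 0 : (empty)
PUSH -9 : -9
POP     : (empty)
PUSH 12 : 12
PUSH -7 : 12 -7
GT      : 1
PUSH -9 : 1 -9
SWAP    : -9 1
ADD     : -8

144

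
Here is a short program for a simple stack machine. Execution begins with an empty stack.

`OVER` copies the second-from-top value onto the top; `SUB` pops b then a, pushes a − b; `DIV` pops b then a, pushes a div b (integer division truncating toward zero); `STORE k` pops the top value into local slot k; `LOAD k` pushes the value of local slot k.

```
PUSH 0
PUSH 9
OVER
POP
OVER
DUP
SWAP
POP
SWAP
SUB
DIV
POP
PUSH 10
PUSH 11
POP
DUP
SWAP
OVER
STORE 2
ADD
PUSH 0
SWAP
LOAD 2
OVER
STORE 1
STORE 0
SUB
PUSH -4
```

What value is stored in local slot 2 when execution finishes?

PUSH 0   [0]
PUSH 9   [0, 9]
OVER     [0, 9, 0]
POP      [0, 9]
OVER     [0, 9, 0]
DUP      [0, 9, 0, 0]
SWAP     [0, 9, 0, 0]
POP      [0, 9, 0]
SWAP     [0, 0, 9]
SUB      [0, -9]
DIV      [0]
POP      []
PUSH 10  [10]
PUSH 11  [10, 11]
POP      [10]
DUP      [10, 10]
SWAP     [10, 10]
OVER     [10, 10, 10]
STORE 2  [10, 10]
ADD      [20]
PUSH 0   [20, 0]
SWAP     [0, 20]
LOAD 2   [0, 20, 10]
OVER     [0, 20, 10, 20]
STORE 1  [0, 20, 10]
STORE 0  [0, 20]
SUB      [-20]
PUSH -4  [-20, -4]

10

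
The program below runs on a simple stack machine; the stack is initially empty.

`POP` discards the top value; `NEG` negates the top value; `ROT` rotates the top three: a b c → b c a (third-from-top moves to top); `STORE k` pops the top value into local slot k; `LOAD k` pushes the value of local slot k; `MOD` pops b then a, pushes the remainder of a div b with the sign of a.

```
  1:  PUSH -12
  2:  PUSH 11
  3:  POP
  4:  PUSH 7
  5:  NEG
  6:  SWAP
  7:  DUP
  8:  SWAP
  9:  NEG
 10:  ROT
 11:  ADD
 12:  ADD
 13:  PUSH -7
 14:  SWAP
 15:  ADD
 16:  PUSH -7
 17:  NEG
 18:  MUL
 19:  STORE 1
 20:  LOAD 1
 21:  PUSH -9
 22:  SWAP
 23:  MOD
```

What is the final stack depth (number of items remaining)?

PUSH -12 -> -12
PUSH 11  -> -12 11
POP      -> -12
PUSH 7   -> -12 7
NEG      -> -12 -7
SWAP     -> -7 -12
DUP      -> -7 -12 -12
SWAP     -> -7 -12 -12
NEG      -> -7 -12 12
ROT      -> -12 12 -7
ADD      -> -12 5
ADD      -> -7
PUSH -7  -> -7 -7
SWAP     -> -7 -7
ADD      -> -14
PUSH -7  -> -14 -7
NEG      -> -14 7
MUL      -> -98
STORE 1  -> (empty)
LOAD 1   -> -98
PUSH -9  -> -98 -9
SWAP     -> -9 -98
MOD      -> -9

1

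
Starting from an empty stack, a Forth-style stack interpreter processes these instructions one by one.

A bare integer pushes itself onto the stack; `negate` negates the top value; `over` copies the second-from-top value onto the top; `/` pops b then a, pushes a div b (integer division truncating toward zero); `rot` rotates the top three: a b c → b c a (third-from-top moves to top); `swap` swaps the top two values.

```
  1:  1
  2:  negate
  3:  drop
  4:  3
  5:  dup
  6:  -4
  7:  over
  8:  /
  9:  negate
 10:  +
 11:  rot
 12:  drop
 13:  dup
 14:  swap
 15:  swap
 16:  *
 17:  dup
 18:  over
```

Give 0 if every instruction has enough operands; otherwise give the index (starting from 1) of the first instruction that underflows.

11

1      → 1
negate → -1
drop   → (empty)
3      → 3
dup    → 3 3
-4     → 3 3 -4
over   → 3 3 -4 3
/      → 3 3 -1
negate → 3 3 1
+      → 3 4
rot  — needs 3 operands, stack has 2 → underflow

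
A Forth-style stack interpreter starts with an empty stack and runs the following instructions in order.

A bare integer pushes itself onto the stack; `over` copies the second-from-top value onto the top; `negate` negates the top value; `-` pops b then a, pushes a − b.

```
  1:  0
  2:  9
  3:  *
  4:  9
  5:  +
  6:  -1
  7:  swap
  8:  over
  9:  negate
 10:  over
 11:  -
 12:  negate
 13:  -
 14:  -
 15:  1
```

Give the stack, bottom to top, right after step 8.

0     0
9     0 9
*     0
9     0 9
+     9
-1    9 -1
swap  -1 9
over  -1 9 -1

[-1, 9, -1]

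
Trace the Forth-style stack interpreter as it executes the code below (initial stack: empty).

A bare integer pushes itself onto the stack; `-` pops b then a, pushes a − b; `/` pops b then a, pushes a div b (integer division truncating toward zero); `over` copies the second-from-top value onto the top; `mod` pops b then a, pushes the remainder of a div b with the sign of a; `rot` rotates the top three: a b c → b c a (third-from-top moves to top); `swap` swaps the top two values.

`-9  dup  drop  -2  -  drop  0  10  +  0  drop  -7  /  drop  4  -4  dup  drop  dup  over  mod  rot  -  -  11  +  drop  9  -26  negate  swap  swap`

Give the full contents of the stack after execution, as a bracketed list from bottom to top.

[9, 26]

-9     → -9
dup    → -9 -9
drop   → -9
-2     → -9 -2
-      → -7
drop   → (empty)
0      → 0
10     → 0 10
+      → 10
0      → 10 0
drop   → 10
-7     → 10 -7
/      → -1
drop   → (empty)
4      → 4
-4     → 4 -4
dup    → 4 -4 -4
drop   → 4 -4
dup    → 4 -4 -4
over   → 4 -4 -4 -4
mod    → 4 -4 0
rot    → -4 0 4
-      → -4 -4
-      → 0
11     → 0 11
+      → 11
drop   → (empty)
9      → 9
-26    → 9 -26
negate → 9 26
swap   → 26 9
swap   → 9 26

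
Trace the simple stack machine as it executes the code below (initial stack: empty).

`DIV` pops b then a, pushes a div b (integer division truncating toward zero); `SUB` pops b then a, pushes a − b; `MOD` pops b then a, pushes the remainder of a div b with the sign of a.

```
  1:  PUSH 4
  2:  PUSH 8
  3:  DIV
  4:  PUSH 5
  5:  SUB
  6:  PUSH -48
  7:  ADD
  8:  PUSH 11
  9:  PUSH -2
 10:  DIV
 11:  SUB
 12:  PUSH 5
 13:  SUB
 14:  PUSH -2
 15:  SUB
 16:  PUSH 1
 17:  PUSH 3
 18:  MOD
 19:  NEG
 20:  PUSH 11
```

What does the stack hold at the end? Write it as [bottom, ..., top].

[-51, -1, 11]

PUSH 4   -> 4
PUSH 8   -> 4 8
DIV      -> 0
PUSH 5   -> 0 5
SUB      -> -5
PUSH -48 -> -5 -48
ADD      -> -53
PUSH 11  -> -53 11
PUSH -2  -> -53 11 -2
DIV      -> -53 -5
SUB      -> -48
PUSH 5   -> -48 5
SUB      -> -53
PUSH -2  -> -53 -2
SUB      -> -51
PUSH 1   -> -51 1
PUSH 3   -> -51 1 3
MOD      -> -51 1
NEG      -> -51 -1
PUSH 11  -> -51 -1 11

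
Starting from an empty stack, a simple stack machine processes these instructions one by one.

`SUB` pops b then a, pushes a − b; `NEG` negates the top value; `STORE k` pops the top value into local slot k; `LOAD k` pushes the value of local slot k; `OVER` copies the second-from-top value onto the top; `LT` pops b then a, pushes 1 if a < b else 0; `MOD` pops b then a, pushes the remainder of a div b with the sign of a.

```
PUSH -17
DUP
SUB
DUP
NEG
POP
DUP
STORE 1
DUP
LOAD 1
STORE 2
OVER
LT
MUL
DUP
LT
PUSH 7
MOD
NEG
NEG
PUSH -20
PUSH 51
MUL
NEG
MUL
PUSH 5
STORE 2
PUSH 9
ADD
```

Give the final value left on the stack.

9

PUSH -17 : -17
DUP      : -17 -17
SUB      : 0
DUP      : 0 0
NEG      : 0 0
POP      : 0
DUP      : 0 0
STORE 1  : 0
DUP      : 0 0
LOAD 1   : 0 0 0
STORE 2  : 0 0
OVER     : 0 0 0
LT       : 0 0
MUL      : 0
DUP      : 0 0
LT       : 0
PUSH 7   : 0 7
MOD      : 0
NEG      : 0
NEG      : 0
PUSH -20 : 0 -20
PUSH 51  : 0 -20 51
MUL      : 0 -1020
NEG      : 0 1020
MUL      : 0
PUSH 5   : 0 5
STORE 2  : 0
PUSH 9   : 0 9
ADD      : 9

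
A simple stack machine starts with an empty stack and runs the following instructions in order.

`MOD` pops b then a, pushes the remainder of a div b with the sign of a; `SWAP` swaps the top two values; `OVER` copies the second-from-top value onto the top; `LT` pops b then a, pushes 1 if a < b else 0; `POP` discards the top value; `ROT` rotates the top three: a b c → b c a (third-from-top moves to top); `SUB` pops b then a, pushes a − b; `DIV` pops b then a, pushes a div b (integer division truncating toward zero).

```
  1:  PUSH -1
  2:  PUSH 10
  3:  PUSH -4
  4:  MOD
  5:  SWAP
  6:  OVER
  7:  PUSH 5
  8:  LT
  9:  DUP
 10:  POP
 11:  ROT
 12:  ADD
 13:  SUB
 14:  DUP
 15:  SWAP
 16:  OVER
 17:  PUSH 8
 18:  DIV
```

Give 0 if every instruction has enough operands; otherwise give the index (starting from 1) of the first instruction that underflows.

PUSH -1 → [-1]
PUSH 10 → [-1, 10]
PUSH -4 → [-1, 10, -4]
MOD     → [-1, 2]
SWAP    → [2, -1]
OVER    → [2, -1, 2]
PUSH 5  → [2, -1, 2, 5]
LT      → [2, -1, 1]
DUP     → [2, -1, 1, 1]
POP     → [2, -1, 1]
ROT     → [-1, 1, 2]
ADD     → [-1, 3]
SUB     → [-4]
DUP     → [-4, -4]
SWAP    → [-4, -4]
OVER    → [-4, -4, -4]
PUSH 8  → [-4, -4, -4, 8]
DIV     → [-4, -4, 0]

0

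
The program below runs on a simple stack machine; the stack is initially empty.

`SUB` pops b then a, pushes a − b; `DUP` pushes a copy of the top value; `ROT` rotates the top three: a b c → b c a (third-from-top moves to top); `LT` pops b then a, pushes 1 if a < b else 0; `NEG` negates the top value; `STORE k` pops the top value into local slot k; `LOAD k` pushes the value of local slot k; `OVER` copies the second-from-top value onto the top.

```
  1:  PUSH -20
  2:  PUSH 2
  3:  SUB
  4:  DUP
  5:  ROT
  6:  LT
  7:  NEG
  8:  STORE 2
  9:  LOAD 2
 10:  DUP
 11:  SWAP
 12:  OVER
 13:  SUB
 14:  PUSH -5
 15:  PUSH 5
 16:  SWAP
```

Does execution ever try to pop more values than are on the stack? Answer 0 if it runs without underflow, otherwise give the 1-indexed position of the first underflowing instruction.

5

PUSH -20 : [-20]
PUSH 2   : [-20, 2]
SUB      : [-22]
DUP      : [-22, -22]
ROT  — needs 3 operands, stack has 2 → underflow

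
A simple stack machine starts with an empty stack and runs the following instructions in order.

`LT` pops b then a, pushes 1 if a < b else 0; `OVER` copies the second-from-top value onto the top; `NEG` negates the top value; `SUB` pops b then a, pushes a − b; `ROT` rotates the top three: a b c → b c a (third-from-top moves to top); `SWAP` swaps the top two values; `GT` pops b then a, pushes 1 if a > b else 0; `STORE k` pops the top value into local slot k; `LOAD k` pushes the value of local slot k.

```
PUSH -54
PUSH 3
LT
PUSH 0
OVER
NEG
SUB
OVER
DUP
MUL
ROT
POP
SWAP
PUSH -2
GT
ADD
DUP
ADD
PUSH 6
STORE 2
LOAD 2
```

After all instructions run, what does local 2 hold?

PUSH -54  [-54]
PUSH 3    [-54, 3]
LT        [1]
PUSH 0    [1, 0]
OVER      [1, 0, 1]
NEG       [1, 0, -1]
SUB       [1, 1]
OVER      [1, 1, 1]
DUP       [1, 1, 1, 1]
MUL       [1, 1, 1]
ROT       [1, 1, 1]
POP       [1, 1]
SWAP      [1, 1]
PUSH -2   [1, 1, -2]
GT        [1, 1]
ADD       [2]
DUP       [2, 2]
ADD       [4]
PUSH 6    [4, 6]
STORE 2   [4]
LOAD 2    [4, 6]

6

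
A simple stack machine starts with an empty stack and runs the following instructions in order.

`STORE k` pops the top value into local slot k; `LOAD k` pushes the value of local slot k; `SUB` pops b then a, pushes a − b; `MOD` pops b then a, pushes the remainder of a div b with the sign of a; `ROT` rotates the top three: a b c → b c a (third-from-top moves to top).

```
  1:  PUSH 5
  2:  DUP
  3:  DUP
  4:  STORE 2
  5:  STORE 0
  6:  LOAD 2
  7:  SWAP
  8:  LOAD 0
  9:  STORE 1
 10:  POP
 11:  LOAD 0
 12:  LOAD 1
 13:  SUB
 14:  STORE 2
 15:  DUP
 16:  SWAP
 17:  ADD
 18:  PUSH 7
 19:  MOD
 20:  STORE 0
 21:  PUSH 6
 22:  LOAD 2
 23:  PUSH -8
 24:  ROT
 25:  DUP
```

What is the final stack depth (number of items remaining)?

4

PUSH 5  → 5
DUP     → 5 5
DUP     → 5 5 5
STORE 2 → 5 5
STORE 0 → 5
LOAD 2  → 5 5
SWAP    → 5 5
LOAD 0  → 5 5 5
STORE 1 → 5 5
POP     → 5
LOAD 0  → 5 5
LOAD 1  → 5 5 5
SUB     → 5 0
STORE 2 → 5
DUP     → 5 5
SWAP    → 5 5
ADD     → 10
PUSH 7  → 10 7
MOD     → 3
STORE 0 → (empty)
PUSH 6  → 6
LOAD 2  → 6 0
PUSH -8 → 6 0 -8
ROT     → 0 -8 6
DUP     → 0 -8 6 6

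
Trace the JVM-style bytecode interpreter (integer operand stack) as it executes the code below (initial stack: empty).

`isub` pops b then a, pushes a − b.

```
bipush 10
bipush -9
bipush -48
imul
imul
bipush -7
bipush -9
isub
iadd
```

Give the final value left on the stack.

4322

bipush 10   [10]
bipush -9   [10, -9]
bipush -48  [10, -9, -48]
imul        [10, 432]
imul        [4320]
bipush -7   [4320, -7]
bipush -9   [4320, -7, -9]
isub        [4320, 2]
iadd        [4322]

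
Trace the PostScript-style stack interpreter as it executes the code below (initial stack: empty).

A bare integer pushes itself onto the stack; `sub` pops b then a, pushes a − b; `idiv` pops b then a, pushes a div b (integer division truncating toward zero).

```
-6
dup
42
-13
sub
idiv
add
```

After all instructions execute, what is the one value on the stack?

-6

-6   -> [-6]
dup  -> [-6, -6]
42   -> [-6, -6, 42]
-13  -> [-6, -6, 42, -13]
sub  -> [-6, -6, 55]
idiv -> [-6, 0]
add  -> [-6]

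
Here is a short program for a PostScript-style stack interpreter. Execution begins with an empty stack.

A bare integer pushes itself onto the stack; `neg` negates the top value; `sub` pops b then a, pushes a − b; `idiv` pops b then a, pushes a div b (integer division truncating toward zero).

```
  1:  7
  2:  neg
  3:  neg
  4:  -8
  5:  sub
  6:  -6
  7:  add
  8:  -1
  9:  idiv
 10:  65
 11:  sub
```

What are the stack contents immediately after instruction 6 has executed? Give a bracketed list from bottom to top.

7   -> 7
neg -> -7
neg -> 7
-8  -> 7 -8
sub -> 15
-6  -> 15 -6

[15, -6]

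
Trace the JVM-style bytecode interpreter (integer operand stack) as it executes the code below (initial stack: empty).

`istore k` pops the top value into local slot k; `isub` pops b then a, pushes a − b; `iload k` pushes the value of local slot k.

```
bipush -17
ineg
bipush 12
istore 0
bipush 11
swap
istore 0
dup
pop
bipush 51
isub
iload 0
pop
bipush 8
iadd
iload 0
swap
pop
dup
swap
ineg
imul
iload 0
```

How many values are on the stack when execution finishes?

bipush -17 -> -17
ineg       -> 17
bipush 12  -> 17 12
istore 0   -> 17
bipush 11  -> 17 11
swap       -> 11 17
istore 0   -> 11
dup        -> 11 11
pop        -> 11
bipush 51  -> 11 51
isub       -> -40
iload 0    -> -40 17
pop        -> -40
bipush 8   -> -40 8
iadd       -> -32
iload 0    -> -32 17
swap       -> 17 -32
pop        -> 17
dup        -> 17 17
swap       -> 17 17
ineg       -> 17 -17
imul       -> -289
iload 0    -> -289 17

2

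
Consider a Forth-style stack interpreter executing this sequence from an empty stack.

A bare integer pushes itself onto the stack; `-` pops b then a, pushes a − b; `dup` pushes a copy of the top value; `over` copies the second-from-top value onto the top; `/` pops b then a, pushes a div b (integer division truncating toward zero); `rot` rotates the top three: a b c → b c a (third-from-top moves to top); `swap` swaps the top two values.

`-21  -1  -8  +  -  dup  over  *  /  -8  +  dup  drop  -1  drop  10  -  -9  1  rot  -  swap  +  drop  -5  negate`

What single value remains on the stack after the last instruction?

5

-21    : -21
-1     : -21 -1
-8     : -21 -1 -8
+      : -21 -9
-      : -12
dup    : -12 -12
over   : -12 -12 -12
*      : -12 144
/      : 0
-8     : 0 -8
+      : -8
dup    : -8 -8
drop   : -8
-1     : -8 -1
drop   : -8
10     : -8 10
-      : -18
-9     : -18 -9
1      : -18 -9 1
rot    : -9 1 -18
-      : -9 19
swap   : 19 -9
+      : 10
drop   : (empty)
-5     : -5
negate : 5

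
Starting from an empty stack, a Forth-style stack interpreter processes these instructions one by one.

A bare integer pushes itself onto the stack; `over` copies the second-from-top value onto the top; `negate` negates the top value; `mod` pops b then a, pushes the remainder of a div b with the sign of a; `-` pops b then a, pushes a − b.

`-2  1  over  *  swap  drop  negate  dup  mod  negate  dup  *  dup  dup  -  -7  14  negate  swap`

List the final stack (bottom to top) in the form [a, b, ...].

[0, 0, -14, -7]

-2     : -2
1      : -2 1
over   : -2 1 -2
*      : -2 -2
swap   : -2 -2
drop   : -2
negate : 2
dup    : 2 2
mod    : 0
negate : 0
dup    : 0 0
*      : 0
dup    : 0 0
dup    : 0 0 0
-      : 0 0
-7     : 0 0 -7
14     : 0 0 -7 14
negate : 0 0 -7 -14
swap   : 0 0 -14 -7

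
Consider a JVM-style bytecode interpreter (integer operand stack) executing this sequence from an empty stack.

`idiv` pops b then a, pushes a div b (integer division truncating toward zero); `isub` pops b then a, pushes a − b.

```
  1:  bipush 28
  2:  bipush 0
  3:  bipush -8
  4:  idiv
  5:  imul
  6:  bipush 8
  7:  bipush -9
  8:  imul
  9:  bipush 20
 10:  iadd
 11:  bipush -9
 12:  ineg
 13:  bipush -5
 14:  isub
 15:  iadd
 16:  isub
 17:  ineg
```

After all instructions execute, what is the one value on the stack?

bipush 28  28
bipush 0   28 0
bipush -8  28 0 -8
idiv       28 0
imul       0
bipush 8   0 8
bipush -9  0 8 -9
imul       0 -72
bipush 20  0 -72 20
iadd       0 -52
bipush -9  0 -52 -9
ineg       0 -52 9
bipush -5  0 -52 9 -5
isub       0 -52 14
iadd       0 -38
isub       38
ineg       -38

-38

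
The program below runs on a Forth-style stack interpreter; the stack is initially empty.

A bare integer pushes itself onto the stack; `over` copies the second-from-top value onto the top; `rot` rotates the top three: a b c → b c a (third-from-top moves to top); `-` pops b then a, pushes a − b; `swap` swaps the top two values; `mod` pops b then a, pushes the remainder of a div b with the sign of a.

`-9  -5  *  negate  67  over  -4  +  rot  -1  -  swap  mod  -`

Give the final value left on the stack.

-9     : -9
-5     : -9 -5
*      : 45
negate : -45
67     : -45 67
over   : -45 67 -45
-4     : -45 67 -45 -4
+      : -45 67 -49
rot    : 67 -49 -45
-1     : 67 -49 -45 -1
-      : 67 -49 -44
swap   : 67 -44 -49
mod    : 67 -44
-      : 111

111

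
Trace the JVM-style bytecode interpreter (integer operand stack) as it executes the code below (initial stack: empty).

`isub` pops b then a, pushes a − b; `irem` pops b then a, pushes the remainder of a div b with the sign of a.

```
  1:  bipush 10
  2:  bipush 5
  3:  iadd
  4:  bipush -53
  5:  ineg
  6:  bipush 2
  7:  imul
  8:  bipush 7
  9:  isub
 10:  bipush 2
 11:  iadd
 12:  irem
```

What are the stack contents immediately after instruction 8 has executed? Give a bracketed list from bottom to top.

bipush 10   10
bipush 5    10 5
iadd        15
bipush -53  15 -53
ineg        15 53
bipush 2    15 53 2
imul        15 106
bipush 7    15 106 7

[15, 106, 7]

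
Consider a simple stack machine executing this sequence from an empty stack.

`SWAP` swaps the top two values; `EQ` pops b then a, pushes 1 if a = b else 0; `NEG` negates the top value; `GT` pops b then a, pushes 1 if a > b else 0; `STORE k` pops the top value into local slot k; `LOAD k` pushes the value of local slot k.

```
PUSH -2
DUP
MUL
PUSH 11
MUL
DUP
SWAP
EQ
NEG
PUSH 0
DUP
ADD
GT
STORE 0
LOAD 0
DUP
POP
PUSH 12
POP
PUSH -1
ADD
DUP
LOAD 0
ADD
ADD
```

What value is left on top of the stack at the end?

PUSH -2  [-2]
DUP      [-2, -2]
MUL      [4]
PUSH 11  [4, 11]
MUL      [44]
DUP      [44, 44]
SWAP     [44, 44]
EQ       [1]
NEG      [-1]
PUSH 0   [-1, 0]
DUP      [-1, 0, 0]
ADD      [-1, 0]
GT       [0]
STORE 0  []
LOAD 0   [0]
DUP      [0, 0]
POP      [0]
PUSH 12  [0, 12]
POP      [0]
PUSH -1  [0, -1]
ADD      [-1]
DUP      [-1, -1]
LOAD 0   [-1, -1, 0]
ADD      [-1, -1]
ADD      [-2]

-2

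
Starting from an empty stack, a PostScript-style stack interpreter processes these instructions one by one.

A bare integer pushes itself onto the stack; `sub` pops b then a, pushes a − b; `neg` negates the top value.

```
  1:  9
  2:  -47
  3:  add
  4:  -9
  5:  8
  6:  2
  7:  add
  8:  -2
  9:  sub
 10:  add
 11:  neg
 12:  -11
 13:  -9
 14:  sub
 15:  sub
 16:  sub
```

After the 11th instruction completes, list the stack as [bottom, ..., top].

[-38, -3]

9   -> 9
-47 -> 9 -47
add -> -38
-9  -> -38 -9
8   -> -38 -9 8
2   -> -38 -9 8 2
add -> -38 -9 10
-2  -> -38 -9 10 -2
sub -> -38 -9 12
add -> -38 3
neg -> -38 -3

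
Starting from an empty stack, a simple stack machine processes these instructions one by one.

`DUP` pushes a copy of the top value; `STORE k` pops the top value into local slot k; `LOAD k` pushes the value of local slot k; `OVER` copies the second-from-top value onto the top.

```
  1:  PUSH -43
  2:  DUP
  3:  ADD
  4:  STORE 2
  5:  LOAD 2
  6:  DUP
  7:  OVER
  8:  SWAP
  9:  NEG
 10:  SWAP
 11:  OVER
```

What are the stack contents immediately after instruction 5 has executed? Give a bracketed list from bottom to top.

[-86]

PUSH -43 : -43
DUP      : -43 -43
ADD      : -86
STORE 2  : (empty)
LOAD 2   : -86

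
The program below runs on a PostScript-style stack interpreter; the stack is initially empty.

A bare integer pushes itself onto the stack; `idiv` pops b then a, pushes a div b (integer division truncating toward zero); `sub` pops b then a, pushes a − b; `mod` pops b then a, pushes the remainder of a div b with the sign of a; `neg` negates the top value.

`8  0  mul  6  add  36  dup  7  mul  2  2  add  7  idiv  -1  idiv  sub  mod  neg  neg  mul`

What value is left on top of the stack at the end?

216

8    → 8
0    → 8 0
mul  → 0
6    → 0 6
add  → 6
36   → 6 36
dup  → 6 36 36
7    → 6 36 36 7
mul  → 6 36 252
2    → 6 36 252 2
2    → 6 36 252 2 2
add  → 6 36 252 4
7    → 6 36 252 4 7
idiv → 6 36 252 0
-1   → 6 36 252 0 -1
idiv → 6 36 252 0
sub  → 6 36 252
mod  → 6 36
neg  → 6 -36
neg  → 6 36
mul  → 216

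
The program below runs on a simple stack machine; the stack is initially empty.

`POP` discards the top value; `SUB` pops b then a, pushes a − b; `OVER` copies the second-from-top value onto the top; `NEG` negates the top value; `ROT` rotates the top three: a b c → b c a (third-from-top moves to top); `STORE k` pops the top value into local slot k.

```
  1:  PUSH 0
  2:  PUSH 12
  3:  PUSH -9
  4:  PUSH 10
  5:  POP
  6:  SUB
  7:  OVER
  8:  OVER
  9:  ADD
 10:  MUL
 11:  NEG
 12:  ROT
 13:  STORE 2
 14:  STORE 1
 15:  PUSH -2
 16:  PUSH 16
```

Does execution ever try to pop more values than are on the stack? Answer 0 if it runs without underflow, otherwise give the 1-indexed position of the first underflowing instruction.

12

PUSH 0   [0]
PUSH 12  [0, 12]
PUSH -9  [0, 12, -9]
PUSH 10  [0, 12, -9, 10]
POP      [0, 12, -9]
SUB      [0, 21]
OVER     [0, 21, 0]
OVER     [0, 21, 0, 21]
ADD      [0, 21, 21]
MUL      [0, 441]
NEG      [0, -441]
ROT  — needs 3 operands, stack has 2 → underflow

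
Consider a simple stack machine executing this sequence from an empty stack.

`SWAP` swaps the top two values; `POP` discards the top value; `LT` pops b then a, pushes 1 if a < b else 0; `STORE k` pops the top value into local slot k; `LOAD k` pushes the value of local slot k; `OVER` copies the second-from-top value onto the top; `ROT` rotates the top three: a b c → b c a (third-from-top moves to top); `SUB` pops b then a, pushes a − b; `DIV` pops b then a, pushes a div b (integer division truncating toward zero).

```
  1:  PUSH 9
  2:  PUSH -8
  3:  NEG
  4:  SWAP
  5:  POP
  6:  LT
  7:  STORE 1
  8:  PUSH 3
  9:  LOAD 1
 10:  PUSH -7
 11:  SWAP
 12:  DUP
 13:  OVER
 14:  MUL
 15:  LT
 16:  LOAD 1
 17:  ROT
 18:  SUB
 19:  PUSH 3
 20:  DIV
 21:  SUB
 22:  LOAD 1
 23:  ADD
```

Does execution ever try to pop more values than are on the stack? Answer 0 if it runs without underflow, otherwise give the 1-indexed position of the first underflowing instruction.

PUSH 9  → 9
PUSH -8 → 9 -8
NEG     → 9 8
SWAP    → 8 9
POP     → 8
LT  — needs 2 operands, stack has 1 → underflow

6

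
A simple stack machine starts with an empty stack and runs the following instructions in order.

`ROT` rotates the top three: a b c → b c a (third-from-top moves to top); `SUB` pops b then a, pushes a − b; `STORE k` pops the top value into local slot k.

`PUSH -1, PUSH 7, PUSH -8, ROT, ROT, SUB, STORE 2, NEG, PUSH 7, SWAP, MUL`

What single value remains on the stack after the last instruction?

56

PUSH -1 → -1
PUSH 7  → -1 7
PUSH -8 → -1 7 -8
ROT     → 7 -8 -1
ROT     → -8 -1 7
SUB     → -8 -8
STORE 2 → -8
NEG     → 8
PUSH 7  → 8 7
SWAP    → 7 8
MUL     → 56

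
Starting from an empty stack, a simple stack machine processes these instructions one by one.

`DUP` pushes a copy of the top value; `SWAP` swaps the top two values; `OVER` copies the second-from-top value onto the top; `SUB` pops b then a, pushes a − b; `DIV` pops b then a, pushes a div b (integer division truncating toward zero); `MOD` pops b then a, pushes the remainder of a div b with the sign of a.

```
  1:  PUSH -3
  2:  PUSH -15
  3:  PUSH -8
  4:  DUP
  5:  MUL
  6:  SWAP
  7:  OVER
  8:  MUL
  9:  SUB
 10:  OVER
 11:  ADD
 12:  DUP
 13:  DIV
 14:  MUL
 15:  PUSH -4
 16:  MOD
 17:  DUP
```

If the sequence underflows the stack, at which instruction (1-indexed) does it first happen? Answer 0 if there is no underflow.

PUSH -3  → [-3]
PUSH -15 → [-3, -15]
PUSH -8  → [-3, -15, -8]
DUP      → [-3, -15, -8, -8]
MUL      → [-3, -15, 64]
SWAP     → [-3, 64, -15]
OVER     → [-3, 64, -15, 64]
MUL      → [-3, 64, -960]
SUB      → [-3, 1024]
OVER     → [-3, 1024, -3]
ADD      → [-3, 1021]
DUP      → [-3, 1021, 1021]
DIV      → [-3, 1]
MUL      → [-3]
PUSH -4  → [-3, -4]
MOD      → [-3]
DUP      → [-3, -3]

0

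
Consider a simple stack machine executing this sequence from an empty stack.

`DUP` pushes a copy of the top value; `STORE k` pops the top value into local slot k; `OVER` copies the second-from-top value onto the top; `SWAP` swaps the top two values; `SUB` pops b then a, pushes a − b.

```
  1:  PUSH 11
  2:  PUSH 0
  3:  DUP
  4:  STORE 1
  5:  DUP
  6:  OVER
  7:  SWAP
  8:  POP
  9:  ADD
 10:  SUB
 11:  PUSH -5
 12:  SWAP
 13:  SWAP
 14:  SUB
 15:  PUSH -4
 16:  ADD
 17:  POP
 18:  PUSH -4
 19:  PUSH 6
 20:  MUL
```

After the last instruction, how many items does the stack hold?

1

PUSH 11 : 11
PUSH 0  : 11 0
DUP     : 11 0 0
STORE 1 : 11 0
DUP     : 11 0 0
OVER    : 11 0 0 0
SWAP    : 11 0 0 0
POP     : 11 0 0
ADD     : 11 0
SUB     : 11
PUSH -5 : 11 -5
SWAP    : -5 11
SWAP    : 11 -5
SUB     : 16
PUSH -4 : 16 -4
ADD     : 12
POP     : (empty)
PUSH -4 : -4
PUSH 6  : -4 6
MUL     : -24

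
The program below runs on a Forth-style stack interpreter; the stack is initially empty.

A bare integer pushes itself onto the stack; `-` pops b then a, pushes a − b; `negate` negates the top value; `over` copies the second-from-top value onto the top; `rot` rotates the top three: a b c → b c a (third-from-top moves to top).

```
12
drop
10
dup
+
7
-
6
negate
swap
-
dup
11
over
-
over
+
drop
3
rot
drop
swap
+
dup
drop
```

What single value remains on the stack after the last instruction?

-16

12      [12]
drop    []
10      [10]
dup     [10, 10]
+       [20]
7       [20, 7]
-       [13]
6       [13, 6]
negate  [13, -6]
swap    [-6, 13]
-       [-19]
dup     [-19, -19]
11      [-19, -19, 11]
over    [-19, -19, 11, -19]
-       [-19, -19, 30]
over    [-19, -19, 30, -19]
+       [-19, -19, 11]
drop    [-19, -19]
3       [-19, -19, 3]
rot     [-19, 3, -19]
drop    [-19, 3]
swap    [3, -19]
+       [-16]
dup     [-16, -16]
drop    [-16]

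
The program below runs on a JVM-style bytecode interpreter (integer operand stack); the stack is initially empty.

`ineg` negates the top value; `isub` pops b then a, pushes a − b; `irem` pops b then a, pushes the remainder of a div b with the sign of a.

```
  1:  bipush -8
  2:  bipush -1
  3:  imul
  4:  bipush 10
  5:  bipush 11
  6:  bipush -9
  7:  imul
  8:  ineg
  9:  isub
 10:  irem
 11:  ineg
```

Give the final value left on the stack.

bipush -8 → [-8]
bipush -1 → [-8, -1]
imul      → [8]
bipush 10 → [8, 10]
bipush 11 → [8, 10, 11]
bipush -9 → [8, 10, 11, -9]
imul      → [8, 10, -99]
ineg      → [8, 10, 99]
isub      → [8, -89]
irem      → [8]
ineg      → [-8]

-8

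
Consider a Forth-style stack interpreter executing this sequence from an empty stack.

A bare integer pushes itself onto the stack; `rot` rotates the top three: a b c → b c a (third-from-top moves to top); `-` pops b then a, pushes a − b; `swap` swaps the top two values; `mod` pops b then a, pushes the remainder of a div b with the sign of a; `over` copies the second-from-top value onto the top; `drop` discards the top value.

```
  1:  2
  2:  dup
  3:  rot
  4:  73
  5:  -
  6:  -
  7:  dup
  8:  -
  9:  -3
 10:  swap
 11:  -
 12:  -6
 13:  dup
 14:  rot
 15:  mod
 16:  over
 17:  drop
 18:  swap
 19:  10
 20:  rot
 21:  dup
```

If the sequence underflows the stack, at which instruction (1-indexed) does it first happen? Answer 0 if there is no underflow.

3

2   → [2]
dup → [2, 2]
rot  — needs 3 operands, stack has 2 → underflow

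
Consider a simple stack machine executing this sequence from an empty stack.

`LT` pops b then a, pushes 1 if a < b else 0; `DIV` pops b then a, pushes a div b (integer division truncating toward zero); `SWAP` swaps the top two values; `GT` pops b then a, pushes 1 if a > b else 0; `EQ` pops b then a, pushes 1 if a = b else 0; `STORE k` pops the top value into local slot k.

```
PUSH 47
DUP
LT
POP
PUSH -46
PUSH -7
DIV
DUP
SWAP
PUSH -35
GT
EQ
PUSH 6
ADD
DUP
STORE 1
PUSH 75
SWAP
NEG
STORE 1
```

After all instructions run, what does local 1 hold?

PUSH 47  → [47]
DUP      → [47, 47]
LT       → [0]
POP      → []
PUSH -46 → [-46]
PUSH -7  → [-46, -7]
DIV      → [6]
DUP      → [6, 6]
SWAP     → [6, 6]
PUSH -35 → [6, 6, -35]
GT       → [6, 1]
EQ       → [0]
PUSH 6   → [0, 6]
ADD      → [6]
DUP      → [6, 6]
STORE 1  → [6]
PUSH 75  → [6, 75]
SWAP     → [75, 6]
NEG      → [75, -6]
STORE 1  → [75]

-6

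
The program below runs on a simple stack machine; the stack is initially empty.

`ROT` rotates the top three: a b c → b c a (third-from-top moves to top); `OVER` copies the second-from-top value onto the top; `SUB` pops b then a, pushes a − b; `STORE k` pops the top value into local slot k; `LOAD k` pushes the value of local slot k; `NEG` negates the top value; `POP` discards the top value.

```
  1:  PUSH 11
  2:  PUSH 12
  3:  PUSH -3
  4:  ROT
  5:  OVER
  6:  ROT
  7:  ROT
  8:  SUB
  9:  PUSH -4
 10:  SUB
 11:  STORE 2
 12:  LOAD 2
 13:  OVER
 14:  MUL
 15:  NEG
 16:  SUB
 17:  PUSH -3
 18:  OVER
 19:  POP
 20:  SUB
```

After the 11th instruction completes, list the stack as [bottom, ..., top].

PUSH 11 : 11
PUSH 12 : 11 12
PUSH -3 : 11 12 -3
ROT     : 12 -3 11
OVER    : 12 -3 11 -3
ROT     : 12 11 -3 -3
ROT     : 12 -3 -3 11
SUB     : 12 -3 -14
PUSH -4 : 12 -3 -14 -4
SUB     : 12 -3 -10
STORE 2 : 12 -3

[12, -3]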